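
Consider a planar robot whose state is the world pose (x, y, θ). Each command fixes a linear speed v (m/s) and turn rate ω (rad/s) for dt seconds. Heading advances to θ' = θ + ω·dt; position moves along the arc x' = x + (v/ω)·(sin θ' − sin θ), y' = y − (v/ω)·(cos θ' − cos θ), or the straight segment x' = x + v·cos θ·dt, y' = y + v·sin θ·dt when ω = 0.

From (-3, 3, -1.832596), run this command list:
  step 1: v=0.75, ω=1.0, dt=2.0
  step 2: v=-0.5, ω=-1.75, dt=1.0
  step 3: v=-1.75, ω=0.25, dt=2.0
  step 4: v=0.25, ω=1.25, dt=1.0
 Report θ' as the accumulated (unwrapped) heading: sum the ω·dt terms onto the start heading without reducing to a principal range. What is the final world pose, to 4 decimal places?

(-3.0912, 5.6139, 0.1674)

step 1: θ'=0.1674 (R=0.7500) → pose (-2.1506, 2.0664, 0.1674)
step 2: θ'=-1.5826 (R=0.2857) → pose (-2.4839, 2.3515, -1.5826)
step 3: θ'=-1.0826 (R=-7.0000) → pose (-3.3012, 5.7173, -1.0826)
step 4: θ'=0.1674 (R=0.2000) → pose (-3.0912, 5.6139, 0.1674)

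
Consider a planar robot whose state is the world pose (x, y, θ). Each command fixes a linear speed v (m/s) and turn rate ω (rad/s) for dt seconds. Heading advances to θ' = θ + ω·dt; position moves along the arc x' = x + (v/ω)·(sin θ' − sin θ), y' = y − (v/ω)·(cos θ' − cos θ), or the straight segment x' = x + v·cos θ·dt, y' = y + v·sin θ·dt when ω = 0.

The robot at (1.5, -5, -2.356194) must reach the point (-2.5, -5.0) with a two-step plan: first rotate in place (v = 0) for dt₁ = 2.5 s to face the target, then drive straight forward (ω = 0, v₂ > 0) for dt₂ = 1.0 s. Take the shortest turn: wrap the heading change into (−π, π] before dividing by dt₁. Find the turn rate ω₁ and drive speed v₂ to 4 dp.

heading to target = atan2(-5−-5, -2.5−1.5) = 3.1416
Δθ = wrap(3.1416 − -2.3562) = -0.7854; ω₁ = Δθ/dt₁ = -0.3142
distance = √((-2.5−1.5)² + (-5−-5)²) = 4.0000; v₂ = distance/dt₂ = 4.0000

ω₁ = -0.3142, v₂ = 4.0000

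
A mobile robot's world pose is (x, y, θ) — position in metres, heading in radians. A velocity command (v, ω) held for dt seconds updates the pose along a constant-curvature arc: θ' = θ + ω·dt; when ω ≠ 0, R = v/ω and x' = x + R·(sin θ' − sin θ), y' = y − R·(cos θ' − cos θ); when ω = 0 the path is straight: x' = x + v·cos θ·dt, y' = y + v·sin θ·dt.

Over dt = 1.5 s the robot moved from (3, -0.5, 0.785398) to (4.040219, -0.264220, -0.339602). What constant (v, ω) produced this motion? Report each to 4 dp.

v = 0.7500, ω = -0.7500

Δθ = -0.339602 − 0.785398 = -1.125000
ω = Δθ/dt = -1.125000/1.5 = -0.7500
R = Δx/(sin θ' − sin θ) = -1.0000
v = R·ω = -1.0000·-0.7500 = 0.7500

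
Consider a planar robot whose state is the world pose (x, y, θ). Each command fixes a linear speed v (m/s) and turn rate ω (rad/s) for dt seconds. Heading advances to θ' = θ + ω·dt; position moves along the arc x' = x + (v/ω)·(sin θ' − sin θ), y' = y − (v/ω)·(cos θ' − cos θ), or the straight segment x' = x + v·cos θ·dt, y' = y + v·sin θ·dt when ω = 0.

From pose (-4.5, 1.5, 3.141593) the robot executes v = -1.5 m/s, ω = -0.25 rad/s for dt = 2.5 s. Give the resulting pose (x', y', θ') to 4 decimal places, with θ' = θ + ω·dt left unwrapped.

θ' = 3.1416 + -0.25·2.5 = 2.5166
R = v/ω = -1.5/-0.25 = 6.0000
x' = -4.5 + 6.0000·(sin 2.5166 − sin 3.1416) = -0.9894
y' = 1.5 − 6.0000·(cos 2.5166 − cos 3.1416) = 0.3658

(-0.9894, 0.3658, 2.5166)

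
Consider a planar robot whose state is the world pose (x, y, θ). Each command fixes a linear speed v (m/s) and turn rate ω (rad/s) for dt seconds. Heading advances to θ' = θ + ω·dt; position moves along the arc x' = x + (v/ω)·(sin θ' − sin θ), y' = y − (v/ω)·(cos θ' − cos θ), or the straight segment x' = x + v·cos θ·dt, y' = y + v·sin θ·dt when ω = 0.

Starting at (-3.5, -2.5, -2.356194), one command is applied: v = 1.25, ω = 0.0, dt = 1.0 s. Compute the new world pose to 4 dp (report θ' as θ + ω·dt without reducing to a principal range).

(-4.3839, -3.3839, -2.3562)

θ' = -2.3562 + 0.0·1.0 = -2.3562
ω = 0 → straight: x' = -3.5 + 1.25·cos(-2.3562)·1.0 = -4.3839
y' = -2.5 + 1.25·sin(-2.3562)·1.0 = -3.3839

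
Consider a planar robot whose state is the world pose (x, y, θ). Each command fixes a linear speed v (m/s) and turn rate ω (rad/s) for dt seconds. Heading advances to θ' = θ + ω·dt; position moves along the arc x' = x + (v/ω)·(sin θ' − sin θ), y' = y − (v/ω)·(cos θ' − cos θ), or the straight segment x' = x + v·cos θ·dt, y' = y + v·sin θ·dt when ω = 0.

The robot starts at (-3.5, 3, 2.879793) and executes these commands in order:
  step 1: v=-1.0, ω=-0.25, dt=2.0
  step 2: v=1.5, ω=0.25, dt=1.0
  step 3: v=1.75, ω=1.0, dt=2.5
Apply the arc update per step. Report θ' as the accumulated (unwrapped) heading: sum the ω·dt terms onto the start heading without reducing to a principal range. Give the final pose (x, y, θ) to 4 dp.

step 1: θ'=2.3798 (R=4.0000) → pose (-1.7744, 2.0307, 2.3798)
step 2: θ'=2.6298 (R=6.0000) → pose (-2.9772, 2.9203, 2.6298)
step 3: θ'=5.1298 (R=1.7500) → pose (-5.4341, 0.6851, 5.1298)

(-5.4341, 0.6851, 5.1298)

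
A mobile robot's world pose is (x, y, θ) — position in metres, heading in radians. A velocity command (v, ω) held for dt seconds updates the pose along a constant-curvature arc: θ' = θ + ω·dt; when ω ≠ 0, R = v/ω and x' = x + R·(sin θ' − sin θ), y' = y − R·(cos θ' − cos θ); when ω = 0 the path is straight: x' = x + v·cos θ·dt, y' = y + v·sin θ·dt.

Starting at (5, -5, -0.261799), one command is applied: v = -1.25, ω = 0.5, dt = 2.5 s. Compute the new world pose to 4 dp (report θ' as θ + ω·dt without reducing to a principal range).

(2.2654, -6.0393, 0.9882)

θ' = -0.2618 + 0.5·2.5 = 0.9882
R = v/ω = -1.25/0.5 = -2.5000
x' = 5 + -2.5000·(sin 0.9882 − sin -0.2618) = 2.2654
y' = -5 − -2.5000·(cos 0.9882 − cos -0.2618) = -6.0393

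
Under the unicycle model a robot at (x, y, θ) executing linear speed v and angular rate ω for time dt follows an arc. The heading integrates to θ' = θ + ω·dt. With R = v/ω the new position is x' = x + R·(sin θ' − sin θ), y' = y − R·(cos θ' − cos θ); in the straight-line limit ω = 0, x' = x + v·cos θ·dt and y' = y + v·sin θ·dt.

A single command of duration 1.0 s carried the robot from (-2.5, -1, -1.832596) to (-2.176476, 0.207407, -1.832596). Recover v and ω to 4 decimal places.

v = -1.2500, ω = 0.0000

Δθ = -1.832596 − -1.832596 = 0.000000
ω = Δθ/dt = 0.000000/1.0 = 0.0000
ω = 0 → v = (Δx·cos θ + Δy·sin θ)/dt = -1.2500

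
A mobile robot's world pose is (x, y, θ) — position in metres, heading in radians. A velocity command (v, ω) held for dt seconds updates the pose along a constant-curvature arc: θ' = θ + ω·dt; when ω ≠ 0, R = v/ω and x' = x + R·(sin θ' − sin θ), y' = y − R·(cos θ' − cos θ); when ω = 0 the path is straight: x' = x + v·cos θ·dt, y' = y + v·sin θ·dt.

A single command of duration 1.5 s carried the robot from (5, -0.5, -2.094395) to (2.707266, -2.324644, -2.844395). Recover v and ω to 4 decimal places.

v = 2.0000, ω = -0.5000

Δθ = -2.844395 − -2.094395 = -0.750000
ω = Δθ/dt = -0.750000/1.5 = -0.5000
R = Δx/(sin θ' − sin θ) = -4.0000
v = R·ω = -4.0000·-0.5000 = 2.0000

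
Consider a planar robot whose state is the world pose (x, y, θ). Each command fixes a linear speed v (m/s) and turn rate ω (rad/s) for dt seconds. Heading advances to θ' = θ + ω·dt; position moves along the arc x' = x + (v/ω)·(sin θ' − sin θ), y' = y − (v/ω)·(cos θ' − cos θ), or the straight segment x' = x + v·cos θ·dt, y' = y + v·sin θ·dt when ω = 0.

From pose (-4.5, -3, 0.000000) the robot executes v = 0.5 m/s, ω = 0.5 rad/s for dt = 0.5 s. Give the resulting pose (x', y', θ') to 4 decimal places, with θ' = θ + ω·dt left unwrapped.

(-4.2526, -2.9689, 0.2500)

θ' = 0.0000 + 0.5·0.5 = 0.2500
R = v/ω = 0.5/0.5 = 1.0000
x' = -4.5 + 1.0000·(sin 0.2500 − sin 0.0000) = -4.2526
y' = -3 − 1.0000·(cos 0.2500 − cos 0.0000) = -2.9689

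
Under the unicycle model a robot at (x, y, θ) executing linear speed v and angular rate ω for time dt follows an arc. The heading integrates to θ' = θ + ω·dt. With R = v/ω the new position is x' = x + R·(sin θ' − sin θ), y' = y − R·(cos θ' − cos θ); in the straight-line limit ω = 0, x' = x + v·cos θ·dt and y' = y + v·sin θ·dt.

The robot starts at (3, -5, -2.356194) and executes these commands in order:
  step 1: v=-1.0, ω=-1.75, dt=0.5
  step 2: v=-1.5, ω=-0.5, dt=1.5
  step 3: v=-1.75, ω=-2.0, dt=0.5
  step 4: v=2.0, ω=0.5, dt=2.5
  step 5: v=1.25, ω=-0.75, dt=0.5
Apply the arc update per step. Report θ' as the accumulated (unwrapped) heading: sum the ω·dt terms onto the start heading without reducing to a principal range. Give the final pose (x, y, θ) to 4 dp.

(3.5369, -1.8136, -4.1062)

step 1: θ'=-3.2312 (R=0.5714) → pose (3.4552, -4.8349, -3.2312)
step 2: θ'=-3.9812 (R=3.0000) → pose (5.4199, -5.8196, -3.9812)
step 3: θ'=-4.9812 (R=0.8750) → pose (5.6121, -6.6363, -4.9812)
step 4: θ'=-3.7312 (R=4.0000) → pose (3.9799, -2.2493, -3.7312)
step 5: θ'=-4.1062 (R=-1.6667) → pose (3.5369, -1.8136, -4.1062)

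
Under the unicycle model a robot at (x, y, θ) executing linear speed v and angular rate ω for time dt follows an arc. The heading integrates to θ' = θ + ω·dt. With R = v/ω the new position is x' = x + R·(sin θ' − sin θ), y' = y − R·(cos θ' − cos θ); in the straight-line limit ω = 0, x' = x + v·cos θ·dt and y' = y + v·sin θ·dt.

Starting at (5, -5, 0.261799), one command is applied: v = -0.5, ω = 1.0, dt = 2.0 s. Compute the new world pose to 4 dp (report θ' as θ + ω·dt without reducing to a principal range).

(4.7441, -5.8016, 2.2618)

θ' = 0.2618 + 1.0·2.0 = 2.2618
R = v/ω = -0.5/1.0 = -0.5000
x' = 5 + -0.5000·(sin 2.2618 − sin 0.2618) = 4.7441
y' = -5 − -0.5000·(cos 2.2618 − cos 0.2618) = -5.8016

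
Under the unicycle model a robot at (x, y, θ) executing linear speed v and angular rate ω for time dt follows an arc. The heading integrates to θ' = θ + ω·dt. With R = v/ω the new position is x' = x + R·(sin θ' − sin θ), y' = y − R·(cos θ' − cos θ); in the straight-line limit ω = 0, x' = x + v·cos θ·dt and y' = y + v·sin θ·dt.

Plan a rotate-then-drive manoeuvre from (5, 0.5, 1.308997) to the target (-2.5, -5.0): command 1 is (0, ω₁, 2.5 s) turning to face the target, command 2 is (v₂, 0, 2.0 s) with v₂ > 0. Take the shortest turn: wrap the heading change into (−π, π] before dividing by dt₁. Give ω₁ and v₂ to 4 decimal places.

heading to target = atan2(-5−0.5, -2.5−5) = -2.5088
Δθ = wrap(-2.5088 − 1.3090) = 2.4653; ω₁ = Δθ/dt₁ = 0.9861
distance = √((-2.5−5)² + (-5−0.5)²) = 9.3005; v₂ = distance/dt₂ = 4.6503

ω₁ = 0.9861, v₂ = 4.6503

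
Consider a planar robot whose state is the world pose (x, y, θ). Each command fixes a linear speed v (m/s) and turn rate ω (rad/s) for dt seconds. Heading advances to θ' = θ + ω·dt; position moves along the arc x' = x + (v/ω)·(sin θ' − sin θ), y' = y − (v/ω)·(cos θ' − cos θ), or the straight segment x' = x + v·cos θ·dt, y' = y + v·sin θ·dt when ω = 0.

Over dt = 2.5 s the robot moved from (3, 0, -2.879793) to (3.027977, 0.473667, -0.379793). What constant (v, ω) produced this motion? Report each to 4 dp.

v = -0.2500, ω = 1.0000

Δθ = -0.379793 − -2.879793 = 2.500000
ω = Δθ/dt = 2.500000/2.5 = 1.0000
R = −Δy/(cos θ' − cos θ) = -0.2500
v = R·ω = -0.2500·1.0000 = -0.2500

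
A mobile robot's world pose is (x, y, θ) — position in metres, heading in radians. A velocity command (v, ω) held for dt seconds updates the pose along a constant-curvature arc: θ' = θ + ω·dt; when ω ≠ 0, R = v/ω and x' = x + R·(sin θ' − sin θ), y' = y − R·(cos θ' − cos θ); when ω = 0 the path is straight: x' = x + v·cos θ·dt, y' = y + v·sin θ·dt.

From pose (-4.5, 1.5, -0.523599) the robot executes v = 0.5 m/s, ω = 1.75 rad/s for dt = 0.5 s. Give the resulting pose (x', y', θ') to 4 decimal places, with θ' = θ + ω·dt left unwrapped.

(-4.2588, 1.4792, 0.3514)

θ' = -0.5236 + 1.75·0.5 = 0.3514
R = v/ω = 0.5/1.75 = 0.2857
x' = -4.5 + 0.2857·(sin 0.3514 − sin -0.5236) = -4.2588
y' = 1.5 − 0.2857·(cos 0.3514 − cos -0.5236) = 1.4792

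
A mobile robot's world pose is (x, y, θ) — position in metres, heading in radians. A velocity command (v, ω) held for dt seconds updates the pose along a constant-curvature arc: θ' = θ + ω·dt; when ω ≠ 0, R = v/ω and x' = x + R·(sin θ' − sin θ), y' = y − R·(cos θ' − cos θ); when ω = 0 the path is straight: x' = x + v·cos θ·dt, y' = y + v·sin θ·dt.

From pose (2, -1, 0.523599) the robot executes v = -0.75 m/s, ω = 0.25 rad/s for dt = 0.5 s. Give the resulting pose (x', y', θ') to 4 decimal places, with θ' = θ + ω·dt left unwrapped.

(1.6878, -1.2073, 0.6486)

θ' = 0.5236 + 0.25·0.5 = 0.6486
R = v/ω = -0.75/0.25 = -3.0000
x' = 2 + -3.0000·(sin 0.6486 − sin 0.5236) = 1.6878
y' = -1 − -3.0000·(cos 0.6486 − cos 0.5236) = -1.2073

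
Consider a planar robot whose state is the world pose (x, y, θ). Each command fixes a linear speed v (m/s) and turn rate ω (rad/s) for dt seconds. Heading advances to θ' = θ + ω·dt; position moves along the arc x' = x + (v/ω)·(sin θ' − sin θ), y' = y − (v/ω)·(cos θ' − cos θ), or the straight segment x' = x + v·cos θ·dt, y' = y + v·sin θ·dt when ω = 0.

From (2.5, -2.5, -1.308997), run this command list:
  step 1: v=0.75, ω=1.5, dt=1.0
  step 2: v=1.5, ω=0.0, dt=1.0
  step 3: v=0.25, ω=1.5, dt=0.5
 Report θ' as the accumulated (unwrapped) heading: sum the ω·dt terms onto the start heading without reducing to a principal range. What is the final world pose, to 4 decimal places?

step 1: θ'=0.1910 (R=0.5000) → pose (3.0779, -2.8615, 0.1910)
step 2: θ'=0.1910 (straight) → pose (4.5506, -2.5767, 0.1910)
step 3: θ'=0.9410 (R=0.1667) → pose (4.6537, -2.5113, 0.9410)

(4.6537, -2.5113, 0.9410)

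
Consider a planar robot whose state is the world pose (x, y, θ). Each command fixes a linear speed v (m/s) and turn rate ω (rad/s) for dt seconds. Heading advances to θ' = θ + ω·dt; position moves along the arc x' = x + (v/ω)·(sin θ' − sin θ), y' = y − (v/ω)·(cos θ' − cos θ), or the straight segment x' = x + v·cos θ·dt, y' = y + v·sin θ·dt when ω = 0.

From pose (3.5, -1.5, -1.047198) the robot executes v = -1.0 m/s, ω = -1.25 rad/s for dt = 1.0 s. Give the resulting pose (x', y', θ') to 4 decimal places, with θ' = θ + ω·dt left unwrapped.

θ' = -1.0472 + -1.25·1.0 = -2.2972
R = v/ω = -1.0/-1.25 = 0.8000
x' = 3.5 + 0.8000·(sin -2.2972 − sin -1.0472) = 3.5948
y' = -1.5 − 0.8000·(cos -2.2972 − cos -1.0472) = -0.5687

(3.5948, -0.5687, -2.2972)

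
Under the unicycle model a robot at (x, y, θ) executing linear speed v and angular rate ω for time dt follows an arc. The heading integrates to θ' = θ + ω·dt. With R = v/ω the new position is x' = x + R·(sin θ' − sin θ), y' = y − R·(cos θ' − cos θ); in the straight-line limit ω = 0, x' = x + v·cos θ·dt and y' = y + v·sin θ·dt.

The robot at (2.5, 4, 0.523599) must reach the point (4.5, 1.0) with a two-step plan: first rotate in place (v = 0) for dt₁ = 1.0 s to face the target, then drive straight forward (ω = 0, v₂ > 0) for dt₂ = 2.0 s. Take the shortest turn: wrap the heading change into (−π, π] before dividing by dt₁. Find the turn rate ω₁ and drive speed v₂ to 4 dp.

ω₁ = -1.5064, v₂ = 1.8028

heading to target = atan2(1−4, 4.5−2.5) = -0.9828
Δθ = wrap(-0.9828 − 0.5236) = -1.5064; ω₁ = Δθ/dt₁ = -1.5064
distance = √((4.5−2.5)² + (1−4)²) = 3.6056; v₂ = distance/dt₂ = 1.8028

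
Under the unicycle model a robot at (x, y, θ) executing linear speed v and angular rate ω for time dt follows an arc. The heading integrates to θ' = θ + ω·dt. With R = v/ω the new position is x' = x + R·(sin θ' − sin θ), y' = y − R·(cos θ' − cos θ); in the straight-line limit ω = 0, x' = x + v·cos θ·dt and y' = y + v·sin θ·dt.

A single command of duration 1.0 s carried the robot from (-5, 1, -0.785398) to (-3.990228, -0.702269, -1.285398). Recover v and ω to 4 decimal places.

v = 2.0000, ω = -0.5000

Δθ = -1.285398 − -0.785398 = -0.500000
ω = Δθ/dt = -0.500000/1.0 = -0.5000
R = −Δy/(cos θ' − cos θ) = -4.0000
v = R·ω = -4.0000·-0.5000 = 2.0000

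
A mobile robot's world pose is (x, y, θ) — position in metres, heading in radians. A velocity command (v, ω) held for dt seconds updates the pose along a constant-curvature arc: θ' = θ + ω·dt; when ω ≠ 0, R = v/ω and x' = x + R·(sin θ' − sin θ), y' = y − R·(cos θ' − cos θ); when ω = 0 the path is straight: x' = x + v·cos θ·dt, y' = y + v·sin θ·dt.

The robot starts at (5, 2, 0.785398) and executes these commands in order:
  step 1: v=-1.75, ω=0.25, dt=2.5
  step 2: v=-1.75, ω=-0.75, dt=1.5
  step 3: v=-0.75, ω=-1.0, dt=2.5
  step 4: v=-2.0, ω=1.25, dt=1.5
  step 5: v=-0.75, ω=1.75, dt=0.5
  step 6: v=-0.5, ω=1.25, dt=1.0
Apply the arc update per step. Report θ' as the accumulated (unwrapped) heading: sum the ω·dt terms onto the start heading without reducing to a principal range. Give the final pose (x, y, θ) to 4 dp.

step 1: θ'=1.4104 (R=-7.0000) → pose (3.0396, -1.8318, 1.4104)
step 2: θ'=0.2854 (R=2.3333) → pose (1.3931, -3.6981, 0.2854)
step 3: θ'=-2.2146 (R=0.7500) → pose (0.5821, -2.5282, -2.2146)
step 4: θ'=-0.3396 (R=-1.6000) → pose (-0.1646, -0.0592, -0.3396)
step 5: θ'=0.5354 (R=-0.4286) → pose (-0.5260, -0.0947, 0.5354)
step 6: θ'=1.7854 (R=-0.4000) → pose (-0.7128, -0.5239, 1.7854)

(-0.7128, -0.5239, 1.7854)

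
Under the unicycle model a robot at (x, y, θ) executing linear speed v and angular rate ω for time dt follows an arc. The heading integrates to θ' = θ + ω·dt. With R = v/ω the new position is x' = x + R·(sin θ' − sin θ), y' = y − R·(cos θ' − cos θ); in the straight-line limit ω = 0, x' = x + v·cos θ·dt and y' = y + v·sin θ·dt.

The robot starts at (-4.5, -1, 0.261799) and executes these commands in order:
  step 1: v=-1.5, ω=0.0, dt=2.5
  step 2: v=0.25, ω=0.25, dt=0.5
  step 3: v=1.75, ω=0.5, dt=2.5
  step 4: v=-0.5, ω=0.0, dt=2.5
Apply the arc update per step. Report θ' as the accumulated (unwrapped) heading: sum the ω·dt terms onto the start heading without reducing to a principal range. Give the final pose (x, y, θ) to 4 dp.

(-5.7493, 0.2942, 1.6368)

step 1: θ'=0.2618 (straight) → pose (-8.1222, -1.9706, 0.2618)
step 2: θ'=0.3868 (R=1.0000) → pose (-8.0038, -1.9308, 0.3868)
step 3: θ'=1.6368 (R=3.5000) → pose (-5.8317, 1.5415, 1.6368)
step 4: θ'=1.6368 (straight) → pose (-5.7493, 0.2942, 1.6368)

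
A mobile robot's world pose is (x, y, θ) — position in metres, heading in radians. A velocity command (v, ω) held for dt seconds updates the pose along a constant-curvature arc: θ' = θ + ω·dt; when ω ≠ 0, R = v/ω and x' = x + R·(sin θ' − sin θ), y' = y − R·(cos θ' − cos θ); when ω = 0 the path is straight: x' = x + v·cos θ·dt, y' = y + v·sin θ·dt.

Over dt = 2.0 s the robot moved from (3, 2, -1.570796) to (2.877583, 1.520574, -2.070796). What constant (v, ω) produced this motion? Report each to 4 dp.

Δθ = -2.070796 − -1.570796 = -0.500000
ω = Δθ/dt = -0.500000/2.0 = -0.2500
R = −Δy/(cos θ' − cos θ) = -1.0000
v = R·ω = -1.0000·-0.2500 = 0.2500

v = 0.2500, ω = -0.2500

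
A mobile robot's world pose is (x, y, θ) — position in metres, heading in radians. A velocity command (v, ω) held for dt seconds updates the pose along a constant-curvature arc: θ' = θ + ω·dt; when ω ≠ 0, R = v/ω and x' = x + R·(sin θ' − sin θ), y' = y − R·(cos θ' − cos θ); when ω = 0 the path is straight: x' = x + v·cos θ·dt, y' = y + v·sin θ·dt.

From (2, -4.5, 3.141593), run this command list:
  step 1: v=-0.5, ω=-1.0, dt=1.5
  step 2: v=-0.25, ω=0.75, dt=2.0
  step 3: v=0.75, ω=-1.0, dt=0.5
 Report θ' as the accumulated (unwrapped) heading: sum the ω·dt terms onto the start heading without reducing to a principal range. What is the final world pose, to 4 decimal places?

(2.4717, -5.1826, 2.6416)

step 1: θ'=1.6416 (R=0.5000) → pose (2.4987, -4.9646, 1.6416)
step 2: θ'=3.1416 (R=-0.3333) → pose (2.8312, -5.2744, 3.1416)
step 3: θ'=2.6416 (R=-0.7500) → pose (2.4717, -5.1826, 2.6416)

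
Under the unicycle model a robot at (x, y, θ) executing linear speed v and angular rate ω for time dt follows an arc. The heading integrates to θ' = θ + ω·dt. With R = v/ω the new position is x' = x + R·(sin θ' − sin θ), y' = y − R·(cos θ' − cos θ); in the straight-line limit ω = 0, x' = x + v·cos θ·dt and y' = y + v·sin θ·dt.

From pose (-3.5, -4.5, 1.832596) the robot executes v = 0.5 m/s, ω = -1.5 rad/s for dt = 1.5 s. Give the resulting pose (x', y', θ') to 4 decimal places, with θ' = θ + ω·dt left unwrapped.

θ' = 1.8326 + -1.5·1.5 = -0.4174
R = v/ω = 0.5/-1.5 = -0.3333
x' = -3.5 + -0.3333·(sin -0.4174 − sin 1.8326) = -3.0429
y' = -4.5 − -0.3333·(cos -0.4174 − cos 1.8326) = -4.1090

(-3.0429, -4.1090, -0.4174)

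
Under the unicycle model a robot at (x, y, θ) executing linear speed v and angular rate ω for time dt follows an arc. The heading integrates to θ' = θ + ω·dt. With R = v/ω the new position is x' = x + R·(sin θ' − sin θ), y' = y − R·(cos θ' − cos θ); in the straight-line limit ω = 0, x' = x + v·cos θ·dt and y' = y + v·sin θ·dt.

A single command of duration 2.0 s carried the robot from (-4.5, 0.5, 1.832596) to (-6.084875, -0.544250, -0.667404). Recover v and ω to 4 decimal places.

Δθ = -0.667404 − 1.832596 = -2.500000
ω = Δθ/dt = -2.500000/2.0 = -1.2500
R = Δx/(sin θ' − sin θ) = 1.0000
v = R·ω = 1.0000·-1.2500 = -1.2500

v = -1.2500, ω = -1.2500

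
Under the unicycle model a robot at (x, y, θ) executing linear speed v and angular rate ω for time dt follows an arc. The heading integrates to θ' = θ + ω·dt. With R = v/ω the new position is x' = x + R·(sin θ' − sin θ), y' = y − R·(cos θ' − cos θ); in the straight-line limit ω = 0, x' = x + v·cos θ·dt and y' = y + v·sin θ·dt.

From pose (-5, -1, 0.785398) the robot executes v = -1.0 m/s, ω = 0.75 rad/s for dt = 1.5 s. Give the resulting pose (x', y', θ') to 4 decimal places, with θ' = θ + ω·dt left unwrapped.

(-5.3144, -2.3870, 1.9104)

θ' = 0.7854 + 0.75·1.5 = 1.9104
R = v/ω = -1.0/0.75 = -1.3333
x' = -5 + -1.3333·(sin 1.9104 − sin 0.7854) = -5.3144
y' = -1 − -1.3333·(cos 1.9104 − cos 0.7854) = -2.3870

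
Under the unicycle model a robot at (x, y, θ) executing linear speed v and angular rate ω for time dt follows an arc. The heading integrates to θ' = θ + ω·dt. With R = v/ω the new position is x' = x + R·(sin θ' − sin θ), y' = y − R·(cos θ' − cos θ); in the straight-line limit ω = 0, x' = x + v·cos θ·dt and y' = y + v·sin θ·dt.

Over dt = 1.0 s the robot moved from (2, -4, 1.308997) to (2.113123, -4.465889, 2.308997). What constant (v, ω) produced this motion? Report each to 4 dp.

v = -0.5000, ω = 1.0000

Δθ = 2.308997 − 1.308997 = 1.000000
ω = Δθ/dt = 1.000000/1.0 = 1.0000
R = −Δy/(cos θ' − cos θ) = -0.5000
v = R·ω = -0.5000·1.0000 = -0.5000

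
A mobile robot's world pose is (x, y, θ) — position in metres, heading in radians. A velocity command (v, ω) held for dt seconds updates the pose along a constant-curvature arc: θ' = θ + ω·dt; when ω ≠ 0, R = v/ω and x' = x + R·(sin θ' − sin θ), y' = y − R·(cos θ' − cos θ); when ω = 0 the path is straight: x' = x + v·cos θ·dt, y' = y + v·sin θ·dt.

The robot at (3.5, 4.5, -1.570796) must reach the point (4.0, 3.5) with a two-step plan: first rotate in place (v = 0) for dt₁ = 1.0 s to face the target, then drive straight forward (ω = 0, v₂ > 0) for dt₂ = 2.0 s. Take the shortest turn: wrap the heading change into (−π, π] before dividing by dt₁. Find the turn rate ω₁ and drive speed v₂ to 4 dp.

heading to target = atan2(3.5−4.5, 4−3.5) = -1.1071
Δθ = wrap(-1.1071 − -1.5708) = 0.4636; ω₁ = Δθ/dt₁ = 0.4636
distance = √((4−3.5)² + (3.5−4.5)²) = 1.1180; v₂ = distance/dt₂ = 0.5590

ω₁ = 0.4636, v₂ = 0.5590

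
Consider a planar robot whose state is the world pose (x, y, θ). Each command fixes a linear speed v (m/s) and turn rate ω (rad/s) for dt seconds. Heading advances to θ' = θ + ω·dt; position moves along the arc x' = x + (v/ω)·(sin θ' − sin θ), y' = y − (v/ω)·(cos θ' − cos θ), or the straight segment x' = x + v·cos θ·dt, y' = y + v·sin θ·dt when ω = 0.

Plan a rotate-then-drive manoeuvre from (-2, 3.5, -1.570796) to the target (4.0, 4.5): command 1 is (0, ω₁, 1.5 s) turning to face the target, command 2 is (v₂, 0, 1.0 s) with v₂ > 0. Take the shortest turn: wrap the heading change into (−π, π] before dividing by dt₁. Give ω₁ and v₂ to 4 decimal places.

heading to target = atan2(4.5−3.5, 4−-2) = 0.1651
Δθ = wrap(0.1651 − -1.5708) = 1.7359; ω₁ = Δθ/dt₁ = 1.1573
distance = √((4−-2)² + (4.5−3.5)²) = 6.0828; v₂ = distance/dt₂ = 6.0828

ω₁ = 1.1573, v₂ = 6.0828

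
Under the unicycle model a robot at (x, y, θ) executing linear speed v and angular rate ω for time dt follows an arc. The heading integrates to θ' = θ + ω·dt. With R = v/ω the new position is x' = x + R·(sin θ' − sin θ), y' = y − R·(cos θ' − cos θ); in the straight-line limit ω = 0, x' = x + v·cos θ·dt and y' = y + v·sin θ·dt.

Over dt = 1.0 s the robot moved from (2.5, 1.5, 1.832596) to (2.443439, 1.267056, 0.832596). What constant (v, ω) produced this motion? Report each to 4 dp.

v = -0.2500, ω = -1.0000

Δθ = 0.832596 − 1.832596 = -1.000000
ω = Δθ/dt = -1.000000/1.0 = -1.0000
R = −Δy/(cos θ' − cos θ) = 0.2500
v = R·ω = 0.2500·-1.0000 = -0.2500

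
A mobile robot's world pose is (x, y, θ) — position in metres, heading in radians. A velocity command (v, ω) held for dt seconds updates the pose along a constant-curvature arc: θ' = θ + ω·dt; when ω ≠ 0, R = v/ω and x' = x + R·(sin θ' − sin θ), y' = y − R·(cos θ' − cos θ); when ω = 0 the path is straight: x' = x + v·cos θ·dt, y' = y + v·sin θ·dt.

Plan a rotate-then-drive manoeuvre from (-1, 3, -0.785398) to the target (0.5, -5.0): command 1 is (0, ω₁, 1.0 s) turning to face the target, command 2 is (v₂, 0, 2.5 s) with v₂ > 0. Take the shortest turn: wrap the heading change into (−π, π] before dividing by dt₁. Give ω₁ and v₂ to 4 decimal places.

ω₁ = -0.6001, v₂ = 3.2558

heading to target = atan2(-5−3, 0.5−-1) = -1.3854
Δθ = wrap(-1.3854 − -0.7854) = -0.6001; ω₁ = Δθ/dt₁ = -0.6001
distance = √((0.5−-1)² + (-5−3)²) = 8.1394; v₂ = distance/dt₂ = 3.2558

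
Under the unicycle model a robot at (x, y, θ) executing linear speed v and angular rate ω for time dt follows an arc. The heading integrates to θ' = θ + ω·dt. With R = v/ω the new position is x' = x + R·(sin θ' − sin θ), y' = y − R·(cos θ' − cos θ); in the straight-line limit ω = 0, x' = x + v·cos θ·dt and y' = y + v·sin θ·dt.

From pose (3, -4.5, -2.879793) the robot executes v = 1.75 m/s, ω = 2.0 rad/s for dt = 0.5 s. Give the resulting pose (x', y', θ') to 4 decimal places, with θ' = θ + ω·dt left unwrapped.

(2.3929, -5.0791, -1.8798)

θ' = -2.8798 + 2.0·0.5 = -1.8798
R = v/ω = 1.75/2.0 = 0.8750
x' = 3 + 0.8750·(sin -1.8798 − sin -2.8798) = 2.3929
y' = -4.5 − 0.8750·(cos -1.8798 − cos -2.8798) = -5.0791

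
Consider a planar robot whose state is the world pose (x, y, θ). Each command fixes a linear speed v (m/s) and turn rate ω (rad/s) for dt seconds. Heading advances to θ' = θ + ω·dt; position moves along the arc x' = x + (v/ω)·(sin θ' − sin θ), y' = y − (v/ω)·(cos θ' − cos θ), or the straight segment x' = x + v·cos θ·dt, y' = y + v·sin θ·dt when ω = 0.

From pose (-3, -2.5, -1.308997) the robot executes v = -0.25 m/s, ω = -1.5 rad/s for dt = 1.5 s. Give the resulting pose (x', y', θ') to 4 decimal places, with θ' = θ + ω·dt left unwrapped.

(-2.7714, -2.3045, -3.5590)

θ' = -1.3090 + -1.5·1.5 = -3.5590
R = v/ω = -0.25/-1.5 = 0.1667
x' = -3 + 0.1667·(sin -3.5590 − sin -1.3090) = -2.7714
y' = -2.5 − 0.1667·(cos -3.5590 − cos -1.3090) = -2.3045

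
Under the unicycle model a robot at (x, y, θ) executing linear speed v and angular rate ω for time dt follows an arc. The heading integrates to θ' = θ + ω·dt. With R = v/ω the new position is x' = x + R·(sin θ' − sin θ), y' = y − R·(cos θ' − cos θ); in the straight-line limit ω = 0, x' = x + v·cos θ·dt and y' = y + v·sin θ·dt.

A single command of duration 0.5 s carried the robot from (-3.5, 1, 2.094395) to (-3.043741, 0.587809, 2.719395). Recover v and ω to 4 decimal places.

Δθ = 2.719395 − 2.094395 = 0.625000
ω = Δθ/dt = 0.625000/0.5 = 1.2500
R = Δx/(sin θ' − sin θ) = -1.0000
v = R·ω = -1.0000·1.2500 = -1.2500

v = -1.2500, ω = 1.2500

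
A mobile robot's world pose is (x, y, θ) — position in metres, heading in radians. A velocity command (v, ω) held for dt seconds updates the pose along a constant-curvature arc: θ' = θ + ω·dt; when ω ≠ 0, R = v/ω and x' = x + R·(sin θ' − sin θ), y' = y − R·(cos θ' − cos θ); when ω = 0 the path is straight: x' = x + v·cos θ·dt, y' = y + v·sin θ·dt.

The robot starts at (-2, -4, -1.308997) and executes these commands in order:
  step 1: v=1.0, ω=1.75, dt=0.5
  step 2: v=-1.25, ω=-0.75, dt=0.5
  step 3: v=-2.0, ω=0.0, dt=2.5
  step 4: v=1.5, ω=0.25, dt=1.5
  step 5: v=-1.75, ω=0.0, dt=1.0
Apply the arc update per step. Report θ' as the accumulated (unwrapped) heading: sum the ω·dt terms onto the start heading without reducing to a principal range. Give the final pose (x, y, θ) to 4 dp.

(-5.4138, -0.9573, -0.4340)

step 1: θ'=-0.4340 (R=0.5714) → pose (-1.6883, -4.3706, -0.4340)
step 2: θ'=-0.8090 (R=1.6667) → pose (-2.1935, -4.0088, -0.8090)
step 3: θ'=-0.8090 (straight) → pose (-5.6446, -0.3908, -0.8090)
step 4: θ'=-0.4340 (R=6.0000) → pose (-3.8260, -1.6932, -0.4340)
step 5: θ'=-0.4340 (straight) → pose (-5.4138, -0.9573, -0.4340)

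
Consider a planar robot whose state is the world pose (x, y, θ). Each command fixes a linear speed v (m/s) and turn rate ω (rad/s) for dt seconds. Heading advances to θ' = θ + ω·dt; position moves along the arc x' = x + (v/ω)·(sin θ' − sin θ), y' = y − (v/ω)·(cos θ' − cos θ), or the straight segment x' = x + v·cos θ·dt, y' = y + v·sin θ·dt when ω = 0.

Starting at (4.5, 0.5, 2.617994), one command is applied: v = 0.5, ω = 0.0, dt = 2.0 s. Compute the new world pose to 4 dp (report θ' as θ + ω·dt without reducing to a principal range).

(3.6340, 1.0000, 2.6180)

θ' = 2.6180 + 0.0·2.0 = 2.6180
ω = 0 → straight: x' = 4.5 + 0.5·cos(2.6180)·2.0 = 3.6340
y' = 0.5 + 0.5·sin(2.6180)·2.0 = 1.0000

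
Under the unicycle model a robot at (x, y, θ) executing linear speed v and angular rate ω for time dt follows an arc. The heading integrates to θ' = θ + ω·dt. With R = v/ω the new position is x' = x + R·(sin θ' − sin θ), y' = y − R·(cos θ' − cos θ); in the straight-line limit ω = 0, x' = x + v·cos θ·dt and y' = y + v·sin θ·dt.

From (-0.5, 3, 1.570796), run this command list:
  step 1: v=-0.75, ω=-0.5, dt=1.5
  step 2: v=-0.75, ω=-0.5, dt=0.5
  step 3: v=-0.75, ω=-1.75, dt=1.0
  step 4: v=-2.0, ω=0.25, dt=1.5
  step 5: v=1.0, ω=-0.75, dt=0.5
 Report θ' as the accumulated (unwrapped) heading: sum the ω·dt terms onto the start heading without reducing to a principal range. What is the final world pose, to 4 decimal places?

step 1: θ'=0.8208 (R=1.5000) → pose (-0.9025, 1.9775, 0.8208)
step 2: θ'=0.5708 (R=1.5000) → pose (-1.1895, 1.7378, 0.5708)
step 3: θ'=-1.1792 (R=0.4286) → pose (-1.8172, 1.9349, -1.1792)
step 4: θ'=-0.8042 (R=-8.0000) → pose (-3.4494, 4.4310, -0.8042)
step 5: θ'=-1.1792 (R=-1.3333) → pose (-3.1774, 4.0150, -1.1792)

(-3.1774, 4.0150, -1.1792)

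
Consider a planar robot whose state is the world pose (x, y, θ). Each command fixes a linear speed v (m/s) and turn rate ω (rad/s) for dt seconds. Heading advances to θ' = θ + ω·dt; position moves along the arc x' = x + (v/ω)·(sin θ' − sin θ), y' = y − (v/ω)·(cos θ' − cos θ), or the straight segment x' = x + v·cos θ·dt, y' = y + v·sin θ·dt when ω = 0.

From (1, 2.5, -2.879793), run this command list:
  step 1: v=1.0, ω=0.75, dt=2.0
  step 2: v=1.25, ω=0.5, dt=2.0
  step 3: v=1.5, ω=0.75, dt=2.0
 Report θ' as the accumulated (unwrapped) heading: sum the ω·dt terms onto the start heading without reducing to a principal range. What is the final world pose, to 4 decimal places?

step 1: θ'=-1.3798 (R=1.3333) → pose (0.0360, 0.9590, -1.3798)
step 2: θ'=-0.3798 (R=2.5000) → pose (1.5637, -0.8883, -0.3798)
step 3: θ'=1.1202 (R=2.0000) → pose (4.1056, 0.0982, 1.1202)

(4.1056, 0.0982, 1.1202)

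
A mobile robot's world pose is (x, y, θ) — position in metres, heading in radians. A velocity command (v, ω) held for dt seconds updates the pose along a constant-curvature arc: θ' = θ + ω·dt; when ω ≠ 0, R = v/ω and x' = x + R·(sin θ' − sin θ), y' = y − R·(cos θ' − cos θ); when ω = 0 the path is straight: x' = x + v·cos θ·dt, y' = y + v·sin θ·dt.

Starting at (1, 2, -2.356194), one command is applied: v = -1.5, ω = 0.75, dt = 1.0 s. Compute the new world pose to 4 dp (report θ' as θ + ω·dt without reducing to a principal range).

θ' = -2.3562 + 0.75·1.0 = -1.6062
R = v/ω = -1.5/0.75 = -2.0000
x' = 1 + -2.0000·(sin -1.6062 − sin -2.3562) = 1.5845
y' = 2 − -2.0000·(cos -1.6062 − cos -2.3562) = 3.3434

(1.5845, 3.3434, -1.6062)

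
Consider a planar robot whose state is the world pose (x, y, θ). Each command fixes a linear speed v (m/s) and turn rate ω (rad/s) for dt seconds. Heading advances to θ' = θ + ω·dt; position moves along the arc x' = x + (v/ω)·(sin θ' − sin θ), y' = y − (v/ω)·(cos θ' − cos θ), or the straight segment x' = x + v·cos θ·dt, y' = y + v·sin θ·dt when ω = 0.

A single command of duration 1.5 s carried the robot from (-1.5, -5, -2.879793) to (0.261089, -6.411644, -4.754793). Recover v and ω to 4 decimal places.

Δθ = -4.754793 − -2.879793 = -1.875000
ω = Δθ/dt = -1.875000/1.5 = -1.2500
R = Δx/(sin θ' − sin θ) = 1.4000
v = R·ω = 1.4000·-1.2500 = -1.7500

v = -1.7500, ω = -1.2500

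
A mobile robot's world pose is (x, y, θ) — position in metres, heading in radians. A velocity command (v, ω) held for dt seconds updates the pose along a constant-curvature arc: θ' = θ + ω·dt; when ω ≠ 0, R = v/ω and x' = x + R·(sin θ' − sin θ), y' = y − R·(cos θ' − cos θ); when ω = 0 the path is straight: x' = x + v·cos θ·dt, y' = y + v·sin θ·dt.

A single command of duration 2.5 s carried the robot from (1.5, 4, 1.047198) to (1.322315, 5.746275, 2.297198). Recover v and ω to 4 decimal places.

v = 0.7500, ω = 0.5000

Δθ = 2.297198 − 1.047198 = 1.250000
ω = Δθ/dt = 1.250000/2.5 = 0.5000
R = −Δy/(cos θ' − cos θ) = 1.5000
v = R·ω = 1.5000·0.5000 = 0.7500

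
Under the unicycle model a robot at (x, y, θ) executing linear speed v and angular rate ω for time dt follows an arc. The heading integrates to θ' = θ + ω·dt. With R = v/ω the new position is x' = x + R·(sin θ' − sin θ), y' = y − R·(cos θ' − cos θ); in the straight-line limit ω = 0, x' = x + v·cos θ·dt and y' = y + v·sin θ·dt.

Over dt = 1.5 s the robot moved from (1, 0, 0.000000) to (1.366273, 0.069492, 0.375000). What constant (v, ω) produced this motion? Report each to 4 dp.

v = 0.2500, ω = 0.2500

Δθ = 0.375000 − 0.000000 = 0.375000
ω = Δθ/dt = 0.375000/1.5 = 0.2500
R = Δx/(sin θ' − sin θ) = 1.0000
v = R·ω = 1.0000·0.2500 = 0.2500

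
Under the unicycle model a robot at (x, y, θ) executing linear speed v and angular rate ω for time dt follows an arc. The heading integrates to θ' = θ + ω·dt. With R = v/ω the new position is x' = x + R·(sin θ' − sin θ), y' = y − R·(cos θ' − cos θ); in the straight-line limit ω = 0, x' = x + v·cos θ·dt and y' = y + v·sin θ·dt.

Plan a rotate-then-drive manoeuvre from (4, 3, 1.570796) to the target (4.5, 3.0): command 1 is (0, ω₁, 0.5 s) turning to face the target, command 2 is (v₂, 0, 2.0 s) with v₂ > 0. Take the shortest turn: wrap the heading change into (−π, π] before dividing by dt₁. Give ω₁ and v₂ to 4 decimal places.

heading to target = atan2(3−3, 4.5−4) = 0.0000
Δθ = wrap(0.0000 − 1.5708) = -1.5708; ω₁ = Δθ/dt₁ = -3.1416
distance = √((4.5−4)² + (3−3)²) = 0.5000; v₂ = distance/dt₂ = 0.2500

ω₁ = -3.1416, v₂ = 0.2500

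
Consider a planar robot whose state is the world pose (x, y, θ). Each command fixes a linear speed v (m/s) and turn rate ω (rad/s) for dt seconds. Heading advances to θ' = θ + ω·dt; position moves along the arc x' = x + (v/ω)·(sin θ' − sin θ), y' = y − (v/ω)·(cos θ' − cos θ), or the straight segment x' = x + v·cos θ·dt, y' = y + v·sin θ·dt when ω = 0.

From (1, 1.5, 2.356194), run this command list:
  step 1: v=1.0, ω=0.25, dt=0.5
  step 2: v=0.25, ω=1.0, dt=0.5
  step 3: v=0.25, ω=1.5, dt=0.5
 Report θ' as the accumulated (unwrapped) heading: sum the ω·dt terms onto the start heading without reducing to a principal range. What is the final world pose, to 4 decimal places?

step 1: θ'=2.4812 (R=4.0000) → pose (0.6253, 1.8306, 2.4812)
step 2: θ'=2.9812 (R=0.2500) → pose (0.5119, 1.8799, 2.9812)
step 3: θ'=3.7312 (R=0.1667) → pose (0.3926, 1.8539, 3.7312)

(0.3926, 1.8539, 3.7312)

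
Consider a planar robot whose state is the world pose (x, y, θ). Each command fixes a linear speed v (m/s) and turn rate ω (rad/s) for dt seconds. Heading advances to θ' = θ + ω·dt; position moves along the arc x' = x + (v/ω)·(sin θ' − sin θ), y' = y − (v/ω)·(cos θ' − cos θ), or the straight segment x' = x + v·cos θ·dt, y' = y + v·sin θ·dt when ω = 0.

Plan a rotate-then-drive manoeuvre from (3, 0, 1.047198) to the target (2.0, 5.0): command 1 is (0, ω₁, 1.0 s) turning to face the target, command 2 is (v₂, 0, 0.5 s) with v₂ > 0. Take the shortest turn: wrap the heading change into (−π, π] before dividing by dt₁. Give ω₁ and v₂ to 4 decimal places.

ω₁ = 0.7210, v₂ = 10.1980

heading to target = atan2(5−0, 2−3) = 1.7682
Δθ = wrap(1.7682 − 1.0472) = 0.7210; ω₁ = Δθ/dt₁ = 0.7210
distance = √((2−3)² + (5−0)²) = 5.0990; v₂ = distance/dt₂ = 10.1980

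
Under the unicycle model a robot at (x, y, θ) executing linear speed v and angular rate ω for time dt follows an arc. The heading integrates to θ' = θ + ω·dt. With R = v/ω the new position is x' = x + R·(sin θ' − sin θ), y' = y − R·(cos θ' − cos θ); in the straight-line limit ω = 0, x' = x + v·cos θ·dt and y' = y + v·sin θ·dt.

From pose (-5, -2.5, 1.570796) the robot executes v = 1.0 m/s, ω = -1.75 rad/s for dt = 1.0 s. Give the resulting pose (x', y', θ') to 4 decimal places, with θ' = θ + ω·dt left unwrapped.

(-4.3267, -1.9377, -0.1792)

θ' = 1.5708 + -1.75·1.0 = -0.1792
R = v/ω = 1.0/-1.75 = -0.5714
x' = -5 + -0.5714·(sin -0.1792 − sin 1.5708) = -4.3267
y' = -2.5 − -0.5714·(cos -0.1792 − cos 1.5708) = -1.9377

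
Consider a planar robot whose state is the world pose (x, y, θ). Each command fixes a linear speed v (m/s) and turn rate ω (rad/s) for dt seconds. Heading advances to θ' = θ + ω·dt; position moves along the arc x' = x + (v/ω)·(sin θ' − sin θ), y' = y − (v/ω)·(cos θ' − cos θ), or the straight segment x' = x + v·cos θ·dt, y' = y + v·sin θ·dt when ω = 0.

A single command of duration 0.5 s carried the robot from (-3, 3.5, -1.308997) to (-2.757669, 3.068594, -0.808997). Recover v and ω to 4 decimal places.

Δθ = -0.808997 − -1.308997 = 0.500000
ω = Δθ/dt = 0.500000/0.5 = 1.0000
R = −Δy/(cos θ' − cos θ) = 1.0000
v = R·ω = 1.0000·1.0000 = 1.0000

v = 1.0000, ω = 1.0000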